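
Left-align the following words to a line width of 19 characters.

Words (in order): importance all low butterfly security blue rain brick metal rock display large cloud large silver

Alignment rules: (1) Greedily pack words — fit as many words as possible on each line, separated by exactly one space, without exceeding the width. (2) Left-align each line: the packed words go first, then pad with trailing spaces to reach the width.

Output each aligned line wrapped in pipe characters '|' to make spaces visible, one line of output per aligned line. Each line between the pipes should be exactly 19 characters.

Answer: |importance all low |
|butterfly security |
|blue rain brick    |
|metal rock display |
|large cloud large  |
|silver             |

Derivation:
Line 1: ['importance', 'all', 'low'] (min_width=18, slack=1)
Line 2: ['butterfly', 'security'] (min_width=18, slack=1)
Line 3: ['blue', 'rain', 'brick'] (min_width=15, slack=4)
Line 4: ['metal', 'rock', 'display'] (min_width=18, slack=1)
Line 5: ['large', 'cloud', 'large'] (min_width=17, slack=2)
Line 6: ['silver'] (min_width=6, slack=13)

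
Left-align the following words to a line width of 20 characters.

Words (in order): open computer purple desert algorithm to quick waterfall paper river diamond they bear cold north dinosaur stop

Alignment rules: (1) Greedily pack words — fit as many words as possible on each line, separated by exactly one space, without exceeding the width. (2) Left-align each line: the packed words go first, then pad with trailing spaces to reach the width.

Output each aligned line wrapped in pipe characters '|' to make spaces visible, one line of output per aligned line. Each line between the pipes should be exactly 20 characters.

Line 1: ['open', 'computer', 'purple'] (min_width=20, slack=0)
Line 2: ['desert', 'algorithm', 'to'] (min_width=19, slack=1)
Line 3: ['quick', 'waterfall'] (min_width=15, slack=5)
Line 4: ['paper', 'river', 'diamond'] (min_width=19, slack=1)
Line 5: ['they', 'bear', 'cold', 'north'] (min_width=20, slack=0)
Line 6: ['dinosaur', 'stop'] (min_width=13, slack=7)

Answer: |open computer purple|
|desert algorithm to |
|quick waterfall     |
|paper river diamond |
|they bear cold north|
|dinosaur stop       |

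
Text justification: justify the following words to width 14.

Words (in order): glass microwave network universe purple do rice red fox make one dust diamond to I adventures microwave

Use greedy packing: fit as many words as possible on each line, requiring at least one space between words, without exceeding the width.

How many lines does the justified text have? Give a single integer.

Line 1: ['glass'] (min_width=5, slack=9)
Line 2: ['microwave'] (min_width=9, slack=5)
Line 3: ['network'] (min_width=7, slack=7)
Line 4: ['universe'] (min_width=8, slack=6)
Line 5: ['purple', 'do', 'rice'] (min_width=14, slack=0)
Line 6: ['red', 'fox', 'make'] (min_width=12, slack=2)
Line 7: ['one', 'dust'] (min_width=8, slack=6)
Line 8: ['diamond', 'to', 'I'] (min_width=12, slack=2)
Line 9: ['adventures'] (min_width=10, slack=4)
Line 10: ['microwave'] (min_width=9, slack=5)
Total lines: 10

Answer: 10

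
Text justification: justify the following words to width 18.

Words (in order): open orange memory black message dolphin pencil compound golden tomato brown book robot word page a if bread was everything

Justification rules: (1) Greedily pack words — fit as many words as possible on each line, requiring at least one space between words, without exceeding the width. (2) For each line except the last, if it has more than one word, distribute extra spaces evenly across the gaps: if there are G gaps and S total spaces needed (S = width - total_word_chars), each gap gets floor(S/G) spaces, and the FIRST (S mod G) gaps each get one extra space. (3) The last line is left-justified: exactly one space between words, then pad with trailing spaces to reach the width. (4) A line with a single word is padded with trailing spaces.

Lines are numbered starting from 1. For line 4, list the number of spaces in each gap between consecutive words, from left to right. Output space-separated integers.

Line 1: ['open', 'orange', 'memory'] (min_width=18, slack=0)
Line 2: ['black', 'message'] (min_width=13, slack=5)
Line 3: ['dolphin', 'pencil'] (min_width=14, slack=4)
Line 4: ['compound', 'golden'] (min_width=15, slack=3)
Line 5: ['tomato', 'brown', 'book'] (min_width=17, slack=1)
Line 6: ['robot', 'word', 'page', 'a'] (min_width=17, slack=1)
Line 7: ['if', 'bread', 'was'] (min_width=12, slack=6)
Line 8: ['everything'] (min_width=10, slack=8)

Answer: 4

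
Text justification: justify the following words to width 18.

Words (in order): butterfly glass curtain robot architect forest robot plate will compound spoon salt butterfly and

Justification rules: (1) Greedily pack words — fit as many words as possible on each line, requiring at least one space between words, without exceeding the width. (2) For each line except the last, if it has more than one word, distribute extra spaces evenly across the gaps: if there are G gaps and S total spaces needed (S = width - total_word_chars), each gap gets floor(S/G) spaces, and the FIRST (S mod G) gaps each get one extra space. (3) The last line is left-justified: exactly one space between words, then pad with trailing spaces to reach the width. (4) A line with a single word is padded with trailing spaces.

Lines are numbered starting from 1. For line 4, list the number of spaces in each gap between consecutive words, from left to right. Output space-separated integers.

Line 1: ['butterfly', 'glass'] (min_width=15, slack=3)
Line 2: ['curtain', 'robot'] (min_width=13, slack=5)
Line 3: ['architect', 'forest'] (min_width=16, slack=2)
Line 4: ['robot', 'plate', 'will'] (min_width=16, slack=2)
Line 5: ['compound', 'spoon'] (min_width=14, slack=4)
Line 6: ['salt', 'butterfly', 'and'] (min_width=18, slack=0)

Answer: 2 2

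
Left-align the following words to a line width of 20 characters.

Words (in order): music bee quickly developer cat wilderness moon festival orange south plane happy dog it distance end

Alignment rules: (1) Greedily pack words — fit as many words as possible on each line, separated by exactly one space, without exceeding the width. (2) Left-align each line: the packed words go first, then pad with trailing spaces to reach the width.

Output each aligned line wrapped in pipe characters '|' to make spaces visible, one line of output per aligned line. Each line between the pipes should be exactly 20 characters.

Answer: |music bee quickly   |
|developer cat       |
|wilderness moon     |
|festival orange     |
|south plane happy   |
|dog it distance end |

Derivation:
Line 1: ['music', 'bee', 'quickly'] (min_width=17, slack=3)
Line 2: ['developer', 'cat'] (min_width=13, slack=7)
Line 3: ['wilderness', 'moon'] (min_width=15, slack=5)
Line 4: ['festival', 'orange'] (min_width=15, slack=5)
Line 5: ['south', 'plane', 'happy'] (min_width=17, slack=3)
Line 6: ['dog', 'it', 'distance', 'end'] (min_width=19, slack=1)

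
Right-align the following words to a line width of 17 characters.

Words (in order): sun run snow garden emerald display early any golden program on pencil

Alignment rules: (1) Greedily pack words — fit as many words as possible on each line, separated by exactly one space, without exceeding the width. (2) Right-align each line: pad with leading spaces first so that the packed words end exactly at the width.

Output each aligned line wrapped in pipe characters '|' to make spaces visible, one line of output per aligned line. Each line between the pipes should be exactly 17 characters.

Answer: |     sun run snow|
|   garden emerald|
|display early any|
|golden program on|
|           pencil|

Derivation:
Line 1: ['sun', 'run', 'snow'] (min_width=12, slack=5)
Line 2: ['garden', 'emerald'] (min_width=14, slack=3)
Line 3: ['display', 'early', 'any'] (min_width=17, slack=0)
Line 4: ['golden', 'program', 'on'] (min_width=17, slack=0)
Line 5: ['pencil'] (min_width=6, slack=11)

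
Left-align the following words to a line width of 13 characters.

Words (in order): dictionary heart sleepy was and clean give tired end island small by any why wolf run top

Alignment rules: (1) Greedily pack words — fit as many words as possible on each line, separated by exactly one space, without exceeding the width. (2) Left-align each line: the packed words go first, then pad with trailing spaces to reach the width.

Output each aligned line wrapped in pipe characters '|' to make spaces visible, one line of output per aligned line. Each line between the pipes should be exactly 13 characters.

Answer: |dictionary   |
|heart sleepy |
|was and clean|
|give tired   |
|end island   |
|small by any |
|why wolf run |
|top          |

Derivation:
Line 1: ['dictionary'] (min_width=10, slack=3)
Line 2: ['heart', 'sleepy'] (min_width=12, slack=1)
Line 3: ['was', 'and', 'clean'] (min_width=13, slack=0)
Line 4: ['give', 'tired'] (min_width=10, slack=3)
Line 5: ['end', 'island'] (min_width=10, slack=3)
Line 6: ['small', 'by', 'any'] (min_width=12, slack=1)
Line 7: ['why', 'wolf', 'run'] (min_width=12, slack=1)
Line 8: ['top'] (min_width=3, slack=10)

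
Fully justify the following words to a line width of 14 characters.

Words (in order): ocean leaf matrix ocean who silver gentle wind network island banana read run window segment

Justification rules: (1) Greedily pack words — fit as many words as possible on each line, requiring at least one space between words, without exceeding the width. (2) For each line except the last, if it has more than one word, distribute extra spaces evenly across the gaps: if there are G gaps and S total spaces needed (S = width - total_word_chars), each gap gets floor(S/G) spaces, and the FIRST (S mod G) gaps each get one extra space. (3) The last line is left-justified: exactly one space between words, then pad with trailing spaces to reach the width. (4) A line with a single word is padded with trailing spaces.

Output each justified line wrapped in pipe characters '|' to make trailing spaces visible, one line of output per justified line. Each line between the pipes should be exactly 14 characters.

Line 1: ['ocean', 'leaf'] (min_width=10, slack=4)
Line 2: ['matrix', 'ocean'] (min_width=12, slack=2)
Line 3: ['who', 'silver'] (min_width=10, slack=4)
Line 4: ['gentle', 'wind'] (min_width=11, slack=3)
Line 5: ['network', 'island'] (min_width=14, slack=0)
Line 6: ['banana', 'read'] (min_width=11, slack=3)
Line 7: ['run', 'window'] (min_width=10, slack=4)
Line 8: ['segment'] (min_width=7, slack=7)

Answer: |ocean     leaf|
|matrix   ocean|
|who     silver|
|gentle    wind|
|network island|
|banana    read|
|run     window|
|segment       |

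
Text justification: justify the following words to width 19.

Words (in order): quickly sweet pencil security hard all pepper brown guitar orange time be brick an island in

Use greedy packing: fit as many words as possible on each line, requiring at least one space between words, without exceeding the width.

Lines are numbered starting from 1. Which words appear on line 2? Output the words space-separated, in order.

Answer: pencil security

Derivation:
Line 1: ['quickly', 'sweet'] (min_width=13, slack=6)
Line 2: ['pencil', 'security'] (min_width=15, slack=4)
Line 3: ['hard', 'all', 'pepper'] (min_width=15, slack=4)
Line 4: ['brown', 'guitar', 'orange'] (min_width=19, slack=0)
Line 5: ['time', 'be', 'brick', 'an'] (min_width=16, slack=3)
Line 6: ['island', 'in'] (min_width=9, slack=10)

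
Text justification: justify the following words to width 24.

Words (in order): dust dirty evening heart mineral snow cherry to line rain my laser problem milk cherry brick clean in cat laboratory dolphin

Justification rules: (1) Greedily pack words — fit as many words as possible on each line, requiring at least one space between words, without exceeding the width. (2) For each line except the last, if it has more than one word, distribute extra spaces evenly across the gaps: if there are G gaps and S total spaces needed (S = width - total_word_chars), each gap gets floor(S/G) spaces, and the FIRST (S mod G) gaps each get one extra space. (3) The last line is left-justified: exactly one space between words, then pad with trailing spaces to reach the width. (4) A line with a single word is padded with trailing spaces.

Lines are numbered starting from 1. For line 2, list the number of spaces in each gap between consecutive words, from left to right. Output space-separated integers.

Answer: 2 2 1

Derivation:
Line 1: ['dust', 'dirty', 'evening', 'heart'] (min_width=24, slack=0)
Line 2: ['mineral', 'snow', 'cherry', 'to'] (min_width=22, slack=2)
Line 3: ['line', 'rain', 'my', 'laser'] (min_width=18, slack=6)
Line 4: ['problem', 'milk', 'cherry'] (min_width=19, slack=5)
Line 5: ['brick', 'clean', 'in', 'cat'] (min_width=18, slack=6)
Line 6: ['laboratory', 'dolphin'] (min_width=18, slack=6)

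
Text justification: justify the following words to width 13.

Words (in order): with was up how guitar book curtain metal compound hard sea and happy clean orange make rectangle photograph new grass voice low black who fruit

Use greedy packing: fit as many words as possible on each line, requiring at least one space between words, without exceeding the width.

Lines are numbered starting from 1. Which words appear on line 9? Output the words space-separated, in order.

Line 1: ['with', 'was', 'up'] (min_width=11, slack=2)
Line 2: ['how', 'guitar'] (min_width=10, slack=3)
Line 3: ['book', 'curtain'] (min_width=12, slack=1)
Line 4: ['metal'] (min_width=5, slack=8)
Line 5: ['compound', 'hard'] (min_width=13, slack=0)
Line 6: ['sea', 'and', 'happy'] (min_width=13, slack=0)
Line 7: ['clean', 'orange'] (min_width=12, slack=1)
Line 8: ['make'] (min_width=4, slack=9)
Line 9: ['rectangle'] (min_width=9, slack=4)
Line 10: ['photograph'] (min_width=10, slack=3)
Line 11: ['new', 'grass'] (min_width=9, slack=4)
Line 12: ['voice', 'low'] (min_width=9, slack=4)
Line 13: ['black', 'who'] (min_width=9, slack=4)
Line 14: ['fruit'] (min_width=5, slack=8)

Answer: rectangle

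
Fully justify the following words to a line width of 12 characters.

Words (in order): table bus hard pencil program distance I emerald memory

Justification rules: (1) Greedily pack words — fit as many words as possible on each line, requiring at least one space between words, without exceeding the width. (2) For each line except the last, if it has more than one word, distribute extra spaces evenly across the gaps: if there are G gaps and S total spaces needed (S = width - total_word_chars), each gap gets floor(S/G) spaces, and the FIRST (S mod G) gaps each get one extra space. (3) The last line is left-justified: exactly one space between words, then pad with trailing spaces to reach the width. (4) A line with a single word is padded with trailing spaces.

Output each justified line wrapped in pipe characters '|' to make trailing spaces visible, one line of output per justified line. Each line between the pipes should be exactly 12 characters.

Line 1: ['table', 'bus'] (min_width=9, slack=3)
Line 2: ['hard', 'pencil'] (min_width=11, slack=1)
Line 3: ['program'] (min_width=7, slack=5)
Line 4: ['distance', 'I'] (min_width=10, slack=2)
Line 5: ['emerald'] (min_width=7, slack=5)
Line 6: ['memory'] (min_width=6, slack=6)

Answer: |table    bus|
|hard  pencil|
|program     |
|distance   I|
|emerald     |
|memory      |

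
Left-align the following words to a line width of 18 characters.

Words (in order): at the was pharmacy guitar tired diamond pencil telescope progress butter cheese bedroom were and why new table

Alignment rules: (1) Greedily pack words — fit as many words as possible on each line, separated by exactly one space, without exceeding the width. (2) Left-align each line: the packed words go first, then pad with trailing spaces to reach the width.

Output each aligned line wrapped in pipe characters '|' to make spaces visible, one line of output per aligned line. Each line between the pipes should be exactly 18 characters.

Answer: |at the was        |
|pharmacy guitar   |
|tired diamond     |
|pencil telescope  |
|progress butter   |
|cheese bedroom    |
|were and why new  |
|table             |

Derivation:
Line 1: ['at', 'the', 'was'] (min_width=10, slack=8)
Line 2: ['pharmacy', 'guitar'] (min_width=15, slack=3)
Line 3: ['tired', 'diamond'] (min_width=13, slack=5)
Line 4: ['pencil', 'telescope'] (min_width=16, slack=2)
Line 5: ['progress', 'butter'] (min_width=15, slack=3)
Line 6: ['cheese', 'bedroom'] (min_width=14, slack=4)
Line 7: ['were', 'and', 'why', 'new'] (min_width=16, slack=2)
Line 8: ['table'] (min_width=5, slack=13)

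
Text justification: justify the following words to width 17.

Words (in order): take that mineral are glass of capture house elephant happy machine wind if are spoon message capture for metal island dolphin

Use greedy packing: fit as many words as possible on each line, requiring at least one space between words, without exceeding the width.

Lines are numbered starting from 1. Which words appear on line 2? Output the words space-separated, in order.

Answer: are glass of

Derivation:
Line 1: ['take', 'that', 'mineral'] (min_width=17, slack=0)
Line 2: ['are', 'glass', 'of'] (min_width=12, slack=5)
Line 3: ['capture', 'house'] (min_width=13, slack=4)
Line 4: ['elephant', 'happy'] (min_width=14, slack=3)
Line 5: ['machine', 'wind', 'if'] (min_width=15, slack=2)
Line 6: ['are', 'spoon', 'message'] (min_width=17, slack=0)
Line 7: ['capture', 'for', 'metal'] (min_width=17, slack=0)
Line 8: ['island', 'dolphin'] (min_width=14, slack=3)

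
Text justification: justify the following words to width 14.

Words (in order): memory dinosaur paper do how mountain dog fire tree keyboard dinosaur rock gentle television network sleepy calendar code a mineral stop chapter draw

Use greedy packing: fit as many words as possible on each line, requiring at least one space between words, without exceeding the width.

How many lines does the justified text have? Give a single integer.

Line 1: ['memory'] (min_width=6, slack=8)
Line 2: ['dinosaur', 'paper'] (min_width=14, slack=0)
Line 3: ['do', 'how'] (min_width=6, slack=8)
Line 4: ['mountain', 'dog'] (min_width=12, slack=2)
Line 5: ['fire', 'tree'] (min_width=9, slack=5)
Line 6: ['keyboard'] (min_width=8, slack=6)
Line 7: ['dinosaur', 'rock'] (min_width=13, slack=1)
Line 8: ['gentle'] (min_width=6, slack=8)
Line 9: ['television'] (min_width=10, slack=4)
Line 10: ['network', 'sleepy'] (min_width=14, slack=0)
Line 11: ['calendar', 'code'] (min_width=13, slack=1)
Line 12: ['a', 'mineral', 'stop'] (min_width=14, slack=0)
Line 13: ['chapter', 'draw'] (min_width=12, slack=2)
Total lines: 13

Answer: 13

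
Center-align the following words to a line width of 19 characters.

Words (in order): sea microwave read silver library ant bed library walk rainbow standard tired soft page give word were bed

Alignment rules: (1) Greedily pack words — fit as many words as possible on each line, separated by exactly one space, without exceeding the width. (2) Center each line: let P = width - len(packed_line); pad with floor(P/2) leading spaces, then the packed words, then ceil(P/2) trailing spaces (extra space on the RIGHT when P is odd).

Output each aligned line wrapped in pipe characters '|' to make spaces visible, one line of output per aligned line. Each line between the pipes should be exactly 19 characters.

Line 1: ['sea', 'microwave', 'read'] (min_width=18, slack=1)
Line 2: ['silver', 'library', 'ant'] (min_width=18, slack=1)
Line 3: ['bed', 'library', 'walk'] (min_width=16, slack=3)
Line 4: ['rainbow', 'standard'] (min_width=16, slack=3)
Line 5: ['tired', 'soft', 'page'] (min_width=15, slack=4)
Line 6: ['give', 'word', 'were', 'bed'] (min_width=18, slack=1)

Answer: |sea microwave read |
|silver library ant |
| bed library walk  |
| rainbow standard  |
|  tired soft page  |
|give word were bed |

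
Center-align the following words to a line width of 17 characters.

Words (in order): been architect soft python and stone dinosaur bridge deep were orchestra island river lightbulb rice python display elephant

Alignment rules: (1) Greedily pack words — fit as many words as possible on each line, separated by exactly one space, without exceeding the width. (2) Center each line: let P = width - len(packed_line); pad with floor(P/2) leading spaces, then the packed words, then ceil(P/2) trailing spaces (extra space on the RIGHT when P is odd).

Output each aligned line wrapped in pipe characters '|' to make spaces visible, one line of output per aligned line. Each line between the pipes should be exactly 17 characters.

Answer: | been architect  |
| soft python and |
| stone dinosaur  |
|bridge deep were |
|orchestra island |
| river lightbulb |
|   rice python   |
|display elephant |

Derivation:
Line 1: ['been', 'architect'] (min_width=14, slack=3)
Line 2: ['soft', 'python', 'and'] (min_width=15, slack=2)
Line 3: ['stone', 'dinosaur'] (min_width=14, slack=3)
Line 4: ['bridge', 'deep', 'were'] (min_width=16, slack=1)
Line 5: ['orchestra', 'island'] (min_width=16, slack=1)
Line 6: ['river', 'lightbulb'] (min_width=15, slack=2)
Line 7: ['rice', 'python'] (min_width=11, slack=6)
Line 8: ['display', 'elephant'] (min_width=16, slack=1)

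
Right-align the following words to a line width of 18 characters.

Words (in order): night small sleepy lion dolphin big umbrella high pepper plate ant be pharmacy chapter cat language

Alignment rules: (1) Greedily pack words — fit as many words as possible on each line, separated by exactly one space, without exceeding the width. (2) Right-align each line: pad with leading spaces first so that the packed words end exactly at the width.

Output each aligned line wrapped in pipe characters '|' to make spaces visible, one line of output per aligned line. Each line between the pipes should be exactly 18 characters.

Line 1: ['night', 'small', 'sleepy'] (min_width=18, slack=0)
Line 2: ['lion', 'dolphin', 'big'] (min_width=16, slack=2)
Line 3: ['umbrella', 'high'] (min_width=13, slack=5)
Line 4: ['pepper', 'plate', 'ant'] (min_width=16, slack=2)
Line 5: ['be', 'pharmacy'] (min_width=11, slack=7)
Line 6: ['chapter', 'cat'] (min_width=11, slack=7)
Line 7: ['language'] (min_width=8, slack=10)

Answer: |night small sleepy|
|  lion dolphin big|
|     umbrella high|
|  pepper plate ant|
|       be pharmacy|
|       chapter cat|
|          language|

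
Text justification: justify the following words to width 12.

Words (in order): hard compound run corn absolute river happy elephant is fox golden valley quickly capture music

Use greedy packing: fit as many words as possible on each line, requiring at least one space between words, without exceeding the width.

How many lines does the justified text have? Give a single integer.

Line 1: ['hard'] (min_width=4, slack=8)
Line 2: ['compound', 'run'] (min_width=12, slack=0)
Line 3: ['corn'] (min_width=4, slack=8)
Line 4: ['absolute'] (min_width=8, slack=4)
Line 5: ['river', 'happy'] (min_width=11, slack=1)
Line 6: ['elephant', 'is'] (min_width=11, slack=1)
Line 7: ['fox', 'golden'] (min_width=10, slack=2)
Line 8: ['valley'] (min_width=6, slack=6)
Line 9: ['quickly'] (min_width=7, slack=5)
Line 10: ['capture'] (min_width=7, slack=5)
Line 11: ['music'] (min_width=5, slack=7)
Total lines: 11

Answer: 11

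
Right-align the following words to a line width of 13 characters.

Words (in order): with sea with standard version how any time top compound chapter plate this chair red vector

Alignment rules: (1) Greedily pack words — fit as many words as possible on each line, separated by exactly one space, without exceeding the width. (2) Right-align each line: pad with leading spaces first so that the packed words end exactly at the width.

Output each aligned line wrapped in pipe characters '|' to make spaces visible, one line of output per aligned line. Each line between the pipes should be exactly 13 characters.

Answer: |with sea with|
|     standard|
|  version how|
| any time top|
|     compound|
|chapter plate|
|   this chair|
|   red vector|

Derivation:
Line 1: ['with', 'sea', 'with'] (min_width=13, slack=0)
Line 2: ['standard'] (min_width=8, slack=5)
Line 3: ['version', 'how'] (min_width=11, slack=2)
Line 4: ['any', 'time', 'top'] (min_width=12, slack=1)
Line 5: ['compound'] (min_width=8, slack=5)
Line 6: ['chapter', 'plate'] (min_width=13, slack=0)
Line 7: ['this', 'chair'] (min_width=10, slack=3)
Line 8: ['red', 'vector'] (min_width=10, slack=3)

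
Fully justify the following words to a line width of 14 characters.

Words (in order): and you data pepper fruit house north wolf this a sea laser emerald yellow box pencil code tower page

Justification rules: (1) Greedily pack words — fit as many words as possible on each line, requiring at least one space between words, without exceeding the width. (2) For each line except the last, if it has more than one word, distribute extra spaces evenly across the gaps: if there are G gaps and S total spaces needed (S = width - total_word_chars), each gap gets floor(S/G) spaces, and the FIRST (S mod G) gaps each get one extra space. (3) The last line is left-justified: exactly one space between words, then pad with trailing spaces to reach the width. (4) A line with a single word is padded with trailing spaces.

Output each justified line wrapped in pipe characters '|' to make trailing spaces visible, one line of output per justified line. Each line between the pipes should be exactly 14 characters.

Line 1: ['and', 'you', 'data'] (min_width=12, slack=2)
Line 2: ['pepper', 'fruit'] (min_width=12, slack=2)
Line 3: ['house', 'north'] (min_width=11, slack=3)
Line 4: ['wolf', 'this', 'a'] (min_width=11, slack=3)
Line 5: ['sea', 'laser'] (min_width=9, slack=5)
Line 6: ['emerald', 'yellow'] (min_width=14, slack=0)
Line 7: ['box', 'pencil'] (min_width=10, slack=4)
Line 8: ['code', 'tower'] (min_width=10, slack=4)
Line 9: ['page'] (min_width=4, slack=10)

Answer: |and  you  data|
|pepper   fruit|
|house    north|
|wolf   this  a|
|sea      laser|
|emerald yellow|
|box     pencil|
|code     tower|
|page          |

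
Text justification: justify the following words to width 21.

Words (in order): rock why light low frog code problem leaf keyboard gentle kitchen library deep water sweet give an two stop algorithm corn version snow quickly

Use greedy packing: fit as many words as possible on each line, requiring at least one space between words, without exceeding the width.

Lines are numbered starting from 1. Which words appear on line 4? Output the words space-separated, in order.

Answer: kitchen library deep

Derivation:
Line 1: ['rock', 'why', 'light', 'low'] (min_width=18, slack=3)
Line 2: ['frog', 'code', 'problem'] (min_width=17, slack=4)
Line 3: ['leaf', 'keyboard', 'gentle'] (min_width=20, slack=1)
Line 4: ['kitchen', 'library', 'deep'] (min_width=20, slack=1)
Line 5: ['water', 'sweet', 'give', 'an'] (min_width=19, slack=2)
Line 6: ['two', 'stop', 'algorithm'] (min_width=18, slack=3)
Line 7: ['corn', 'version', 'snow'] (min_width=17, slack=4)
Line 8: ['quickly'] (min_width=7, slack=14)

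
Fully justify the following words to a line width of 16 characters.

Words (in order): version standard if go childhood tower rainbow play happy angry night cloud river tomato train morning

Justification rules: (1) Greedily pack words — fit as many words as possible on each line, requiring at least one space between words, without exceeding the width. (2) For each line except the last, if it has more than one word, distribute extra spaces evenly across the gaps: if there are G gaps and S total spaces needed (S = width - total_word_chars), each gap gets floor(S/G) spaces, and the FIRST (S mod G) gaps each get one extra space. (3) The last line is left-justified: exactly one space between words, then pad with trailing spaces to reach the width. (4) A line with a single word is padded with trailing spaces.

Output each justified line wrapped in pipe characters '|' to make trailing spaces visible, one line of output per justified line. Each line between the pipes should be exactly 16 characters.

Line 1: ['version', 'standard'] (min_width=16, slack=0)
Line 2: ['if', 'go', 'childhood'] (min_width=15, slack=1)
Line 3: ['tower', 'rainbow'] (min_width=13, slack=3)
Line 4: ['play', 'happy', 'angry'] (min_width=16, slack=0)
Line 5: ['night', 'cloud'] (min_width=11, slack=5)
Line 6: ['river', 'tomato'] (min_width=12, slack=4)
Line 7: ['train', 'morning'] (min_width=13, slack=3)

Answer: |version standard|
|if  go childhood|
|tower    rainbow|
|play happy angry|
|night      cloud|
|river     tomato|
|train morning   |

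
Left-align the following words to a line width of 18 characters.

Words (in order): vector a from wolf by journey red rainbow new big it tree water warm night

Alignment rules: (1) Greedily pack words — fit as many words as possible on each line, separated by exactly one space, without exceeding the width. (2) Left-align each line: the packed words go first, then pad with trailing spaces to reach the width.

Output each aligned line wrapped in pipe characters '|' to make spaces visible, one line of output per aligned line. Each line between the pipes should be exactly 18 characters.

Answer: |vector a from wolf|
|by journey red    |
|rainbow new big it|
|tree water warm   |
|night             |

Derivation:
Line 1: ['vector', 'a', 'from', 'wolf'] (min_width=18, slack=0)
Line 2: ['by', 'journey', 'red'] (min_width=14, slack=4)
Line 3: ['rainbow', 'new', 'big', 'it'] (min_width=18, slack=0)
Line 4: ['tree', 'water', 'warm'] (min_width=15, slack=3)
Line 5: ['night'] (min_width=5, slack=13)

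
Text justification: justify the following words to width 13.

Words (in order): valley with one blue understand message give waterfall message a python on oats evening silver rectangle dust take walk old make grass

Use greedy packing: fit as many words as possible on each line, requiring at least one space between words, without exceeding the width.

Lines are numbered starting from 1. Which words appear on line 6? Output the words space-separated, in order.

Line 1: ['valley', 'with'] (min_width=11, slack=2)
Line 2: ['one', 'blue'] (min_width=8, slack=5)
Line 3: ['understand'] (min_width=10, slack=3)
Line 4: ['message', 'give'] (min_width=12, slack=1)
Line 5: ['waterfall'] (min_width=9, slack=4)
Line 6: ['message', 'a'] (min_width=9, slack=4)
Line 7: ['python', 'on'] (min_width=9, slack=4)
Line 8: ['oats', 'evening'] (min_width=12, slack=1)
Line 9: ['silver'] (min_width=6, slack=7)
Line 10: ['rectangle'] (min_width=9, slack=4)
Line 11: ['dust', 'take'] (min_width=9, slack=4)
Line 12: ['walk', 'old', 'make'] (min_width=13, slack=0)
Line 13: ['grass'] (min_width=5, slack=8)

Answer: message a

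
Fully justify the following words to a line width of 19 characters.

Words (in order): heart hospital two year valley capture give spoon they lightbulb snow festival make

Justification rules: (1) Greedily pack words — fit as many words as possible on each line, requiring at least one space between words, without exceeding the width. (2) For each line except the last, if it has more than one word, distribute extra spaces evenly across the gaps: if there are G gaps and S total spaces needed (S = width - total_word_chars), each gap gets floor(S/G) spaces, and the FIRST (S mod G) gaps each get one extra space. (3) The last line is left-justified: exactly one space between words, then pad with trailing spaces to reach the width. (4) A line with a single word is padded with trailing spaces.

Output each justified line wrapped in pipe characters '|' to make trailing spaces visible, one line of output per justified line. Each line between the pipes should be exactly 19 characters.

Line 1: ['heart', 'hospital', 'two'] (min_width=18, slack=1)
Line 2: ['year', 'valley', 'capture'] (min_width=19, slack=0)
Line 3: ['give', 'spoon', 'they'] (min_width=15, slack=4)
Line 4: ['lightbulb', 'snow'] (min_width=14, slack=5)
Line 5: ['festival', 'make'] (min_width=13, slack=6)

Answer: |heart  hospital two|
|year valley capture|
|give   spoon   they|
|lightbulb      snow|
|festival make      |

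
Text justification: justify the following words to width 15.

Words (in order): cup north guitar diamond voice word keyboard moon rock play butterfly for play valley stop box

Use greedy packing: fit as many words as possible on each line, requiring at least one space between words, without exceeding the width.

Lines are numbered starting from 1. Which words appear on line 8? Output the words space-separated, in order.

Answer: stop box

Derivation:
Line 1: ['cup', 'north'] (min_width=9, slack=6)
Line 2: ['guitar', 'diamond'] (min_width=14, slack=1)
Line 3: ['voice', 'word'] (min_width=10, slack=5)
Line 4: ['keyboard', 'moon'] (min_width=13, slack=2)
Line 5: ['rock', 'play'] (min_width=9, slack=6)
Line 6: ['butterfly', 'for'] (min_width=13, slack=2)
Line 7: ['play', 'valley'] (min_width=11, slack=4)
Line 8: ['stop', 'box'] (min_width=8, slack=7)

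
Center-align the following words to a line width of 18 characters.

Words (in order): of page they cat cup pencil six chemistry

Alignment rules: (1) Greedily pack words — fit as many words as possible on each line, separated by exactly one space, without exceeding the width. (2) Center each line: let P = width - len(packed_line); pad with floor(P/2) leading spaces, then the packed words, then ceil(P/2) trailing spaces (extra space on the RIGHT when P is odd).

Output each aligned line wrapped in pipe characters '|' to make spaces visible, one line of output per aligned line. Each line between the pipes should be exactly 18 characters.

Answer: | of page they cat |
|  cup pencil six  |
|    chemistry     |

Derivation:
Line 1: ['of', 'page', 'they', 'cat'] (min_width=16, slack=2)
Line 2: ['cup', 'pencil', 'six'] (min_width=14, slack=4)
Line 3: ['chemistry'] (min_width=9, slack=9)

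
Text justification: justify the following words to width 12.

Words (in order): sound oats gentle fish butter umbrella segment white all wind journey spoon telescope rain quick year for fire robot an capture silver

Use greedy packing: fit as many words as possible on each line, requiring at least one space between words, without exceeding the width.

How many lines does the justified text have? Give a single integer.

Answer: 14

Derivation:
Line 1: ['sound', 'oats'] (min_width=10, slack=2)
Line 2: ['gentle', 'fish'] (min_width=11, slack=1)
Line 3: ['butter'] (min_width=6, slack=6)
Line 4: ['umbrella'] (min_width=8, slack=4)
Line 5: ['segment'] (min_width=7, slack=5)
Line 6: ['white', 'all'] (min_width=9, slack=3)
Line 7: ['wind', 'journey'] (min_width=12, slack=0)
Line 8: ['spoon'] (min_width=5, slack=7)
Line 9: ['telescope'] (min_width=9, slack=3)
Line 10: ['rain', 'quick'] (min_width=10, slack=2)
Line 11: ['year', 'for'] (min_width=8, slack=4)
Line 12: ['fire', 'robot'] (min_width=10, slack=2)
Line 13: ['an', 'capture'] (min_width=10, slack=2)
Line 14: ['silver'] (min_width=6, slack=6)
Total lines: 14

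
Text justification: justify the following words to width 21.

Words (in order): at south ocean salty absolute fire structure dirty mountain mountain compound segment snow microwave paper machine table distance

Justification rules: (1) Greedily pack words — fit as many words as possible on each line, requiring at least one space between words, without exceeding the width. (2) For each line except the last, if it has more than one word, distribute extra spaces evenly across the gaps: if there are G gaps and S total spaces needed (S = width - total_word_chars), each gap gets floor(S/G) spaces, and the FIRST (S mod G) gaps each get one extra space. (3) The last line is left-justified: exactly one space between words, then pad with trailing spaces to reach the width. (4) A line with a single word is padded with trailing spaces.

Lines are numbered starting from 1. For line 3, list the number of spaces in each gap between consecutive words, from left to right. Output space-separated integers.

Answer: 7

Derivation:
Line 1: ['at', 'south', 'ocean', 'salty'] (min_width=20, slack=1)
Line 2: ['absolute', 'fire'] (min_width=13, slack=8)
Line 3: ['structure', 'dirty'] (min_width=15, slack=6)
Line 4: ['mountain', 'mountain'] (min_width=17, slack=4)
Line 5: ['compound', 'segment', 'snow'] (min_width=21, slack=0)
Line 6: ['microwave', 'paper'] (min_width=15, slack=6)
Line 7: ['machine', 'table'] (min_width=13, slack=8)
Line 8: ['distance'] (min_width=8, slack=13)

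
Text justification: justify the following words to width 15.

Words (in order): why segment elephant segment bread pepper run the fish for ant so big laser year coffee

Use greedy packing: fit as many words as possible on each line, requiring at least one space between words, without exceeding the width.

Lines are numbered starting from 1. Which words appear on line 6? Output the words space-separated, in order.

Answer: big laser year

Derivation:
Line 1: ['why', 'segment'] (min_width=11, slack=4)
Line 2: ['elephant'] (min_width=8, slack=7)
Line 3: ['segment', 'bread'] (min_width=13, slack=2)
Line 4: ['pepper', 'run', 'the'] (min_width=14, slack=1)
Line 5: ['fish', 'for', 'ant', 'so'] (min_width=15, slack=0)
Line 6: ['big', 'laser', 'year'] (min_width=14, slack=1)
Line 7: ['coffee'] (min_width=6, slack=9)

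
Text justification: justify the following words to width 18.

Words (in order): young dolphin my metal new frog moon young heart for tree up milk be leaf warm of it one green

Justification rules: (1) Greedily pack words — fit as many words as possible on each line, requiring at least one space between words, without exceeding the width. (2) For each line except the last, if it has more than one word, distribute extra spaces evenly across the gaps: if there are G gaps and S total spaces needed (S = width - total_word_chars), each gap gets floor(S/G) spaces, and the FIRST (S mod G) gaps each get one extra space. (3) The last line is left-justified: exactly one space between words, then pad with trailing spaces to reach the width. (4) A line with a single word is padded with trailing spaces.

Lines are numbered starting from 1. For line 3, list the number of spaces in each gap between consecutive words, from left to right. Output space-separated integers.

Answer: 2 2

Derivation:
Line 1: ['young', 'dolphin', 'my'] (min_width=16, slack=2)
Line 2: ['metal', 'new', 'frog'] (min_width=14, slack=4)
Line 3: ['moon', 'young', 'heart'] (min_width=16, slack=2)
Line 4: ['for', 'tree', 'up', 'milk'] (min_width=16, slack=2)
Line 5: ['be', 'leaf', 'warm', 'of', 'it'] (min_width=18, slack=0)
Line 6: ['one', 'green'] (min_width=9, slack=9)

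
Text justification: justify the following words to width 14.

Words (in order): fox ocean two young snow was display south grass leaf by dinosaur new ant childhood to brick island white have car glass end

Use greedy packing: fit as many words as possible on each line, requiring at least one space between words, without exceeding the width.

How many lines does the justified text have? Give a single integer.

Answer: 10

Derivation:
Line 1: ['fox', 'ocean', 'two'] (min_width=13, slack=1)
Line 2: ['young', 'snow', 'was'] (min_width=14, slack=0)
Line 3: ['display', 'south'] (min_width=13, slack=1)
Line 4: ['grass', 'leaf', 'by'] (min_width=13, slack=1)
Line 5: ['dinosaur', 'new'] (min_width=12, slack=2)
Line 6: ['ant', 'childhood'] (min_width=13, slack=1)
Line 7: ['to', 'brick'] (min_width=8, slack=6)
Line 8: ['island', 'white'] (min_width=12, slack=2)
Line 9: ['have', 'car', 'glass'] (min_width=14, slack=0)
Line 10: ['end'] (min_width=3, slack=11)
Total lines: 10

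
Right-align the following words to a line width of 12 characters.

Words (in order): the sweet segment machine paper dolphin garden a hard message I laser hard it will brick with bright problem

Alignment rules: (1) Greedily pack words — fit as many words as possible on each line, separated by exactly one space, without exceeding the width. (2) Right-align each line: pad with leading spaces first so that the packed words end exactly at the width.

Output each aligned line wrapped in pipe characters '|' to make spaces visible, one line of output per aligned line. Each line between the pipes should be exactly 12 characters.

Line 1: ['the', 'sweet'] (min_width=9, slack=3)
Line 2: ['segment'] (min_width=7, slack=5)
Line 3: ['machine'] (min_width=7, slack=5)
Line 4: ['paper'] (min_width=5, slack=7)
Line 5: ['dolphin'] (min_width=7, slack=5)
Line 6: ['garden', 'a'] (min_width=8, slack=4)
Line 7: ['hard', 'message'] (min_width=12, slack=0)
Line 8: ['I', 'laser', 'hard'] (min_width=12, slack=0)
Line 9: ['it', 'will'] (min_width=7, slack=5)
Line 10: ['brick', 'with'] (min_width=10, slack=2)
Line 11: ['bright'] (min_width=6, slack=6)
Line 12: ['problem'] (min_width=7, slack=5)

Answer: |   the sweet|
|     segment|
|     machine|
|       paper|
|     dolphin|
|    garden a|
|hard message|
|I laser hard|
|     it will|
|  brick with|
|      bright|
|     problem|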